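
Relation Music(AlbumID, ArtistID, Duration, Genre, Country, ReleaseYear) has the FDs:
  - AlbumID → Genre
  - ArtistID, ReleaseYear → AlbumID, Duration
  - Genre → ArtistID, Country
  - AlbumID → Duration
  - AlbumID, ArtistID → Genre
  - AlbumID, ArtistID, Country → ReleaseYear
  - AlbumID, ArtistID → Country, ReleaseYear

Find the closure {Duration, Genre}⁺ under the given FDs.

{ArtistID, Country, Duration, Genre}

Start with {Duration, Genre}.
Genre → ArtistID, Country applies; add {ArtistID, Country} → now {ArtistID, Country, Duration, Genre}.
No further FD applies.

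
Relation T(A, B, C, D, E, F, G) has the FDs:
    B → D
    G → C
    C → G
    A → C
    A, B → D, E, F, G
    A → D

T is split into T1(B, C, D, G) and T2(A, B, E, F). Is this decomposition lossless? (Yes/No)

No

T1 ∩ T2 = {B}; its closure under F is {B, D}.
T1 ⊄ {B, D} and T2 ⊄ {B, D}, so the split is lossy.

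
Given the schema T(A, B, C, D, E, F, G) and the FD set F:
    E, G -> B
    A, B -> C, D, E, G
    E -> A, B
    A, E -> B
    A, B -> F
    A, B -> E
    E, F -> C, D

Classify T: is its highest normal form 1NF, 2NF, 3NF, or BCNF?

Candidate keys: {A, B}, {E}. Prime attributes: {A, B, E}.
Every FD has a superkey on the left, so the relation is in BCNF.

BCNF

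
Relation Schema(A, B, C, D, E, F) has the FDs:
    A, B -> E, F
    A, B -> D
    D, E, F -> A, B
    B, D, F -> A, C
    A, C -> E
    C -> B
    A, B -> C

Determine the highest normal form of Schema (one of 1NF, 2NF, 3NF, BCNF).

Candidate keys: {A, B}, {A, C}, {B, D, F}, {C, D, F}, {D, E, F}. Prime attributes: {A, B, C, D, E, F}.
C -> B: {C}⁺ = {B, C}, which is not all of the attributes, so the left side is not a superkey — BCNF is violated.
Since {B} ⊆ prime attributes and every other non-superkey FD also has a prime right side, the schema is in 3NF.

3NF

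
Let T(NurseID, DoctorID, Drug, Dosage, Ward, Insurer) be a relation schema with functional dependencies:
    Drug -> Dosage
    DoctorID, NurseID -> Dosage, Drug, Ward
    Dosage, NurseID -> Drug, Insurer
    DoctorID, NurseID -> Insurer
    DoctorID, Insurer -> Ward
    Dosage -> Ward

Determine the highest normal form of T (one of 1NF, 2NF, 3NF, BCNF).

Candidate key: {DoctorID, NurseID}. Prime attributes: {DoctorID, NurseID}.
Drug -> Dosage breaks BCNF: {Drug}⁺ = {Dosage, Drug, Ward}, so {Drug} is not a superkey.
Because {Dosage} is non-prime and the left side of Drug -> Dosage is not a superkey, the relation is not in 3NF.
No non-prime attribute depends on a proper subset of any candidate key, so 2NF holds.

2NF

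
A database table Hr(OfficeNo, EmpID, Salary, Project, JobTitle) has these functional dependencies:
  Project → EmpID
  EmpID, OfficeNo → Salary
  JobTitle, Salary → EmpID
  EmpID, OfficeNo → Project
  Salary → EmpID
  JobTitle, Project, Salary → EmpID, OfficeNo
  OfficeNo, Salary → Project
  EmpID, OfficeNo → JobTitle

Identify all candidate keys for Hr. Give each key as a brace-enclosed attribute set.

{EmpID, OfficeNo}, {JobTitle, Project, Salary}, {OfficeNo, Project}, {OfficeNo, Salary}

{EmpID, OfficeNo}⁺ = {EmpID, JobTitle, OfficeNo, Project, Salary} — all of the relation — so {EmpID, OfficeNo} is a candidate key.
{OfficeNo, Project}⁺ = {EmpID, JobTitle, OfficeNo, Project, Salary} — all of the relation — so {OfficeNo, Project} is a candidate key.
{OfficeNo, Salary}⁺ = {EmpID, JobTitle, OfficeNo, Project, Salary} — all of the relation — so {OfficeNo, Salary} is a candidate key.
{JobTitle, Project, Salary}⁺ = {EmpID, JobTitle, OfficeNo, Project, Salary} — all of the relation — so {JobTitle, Project, Salary} is a candidate key.
Any other superkey properly contains one of these, so there are no further candidate keys.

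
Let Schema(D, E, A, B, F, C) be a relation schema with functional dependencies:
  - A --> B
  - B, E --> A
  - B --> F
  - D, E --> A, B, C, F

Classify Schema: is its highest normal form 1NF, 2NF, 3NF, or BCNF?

2NF

Candidate key: {D, E}. Prime attributes: {D, E}.
For A --> B we have {A}⁺ = {A, B, F}; {A} is not a superkey, so BCNF fails.
A --> B has non-prime {B} on the right and a non-superkey on the left, so 3NF fails.
No proper subset of a key has a non-prime attribute in its closure, so there is no partial dependency; 2NF holds.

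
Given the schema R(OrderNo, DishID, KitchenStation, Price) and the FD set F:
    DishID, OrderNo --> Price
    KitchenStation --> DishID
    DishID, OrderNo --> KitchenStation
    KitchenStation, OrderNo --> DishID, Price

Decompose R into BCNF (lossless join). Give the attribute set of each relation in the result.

Candidate keys of the original relation: {DishID, OrderNo}, {KitchenStation, OrderNo}.
Within {DishID, KitchenStation, OrderNo, Price}: {KitchenStation}⁺ ∩ {DishID, KitchenStation, OrderNo, Price} = {DishID, KitchenStation}, not the whole set, so KitchenStation --> DishID violates BCNF; decompose into {DishID, KitchenStation} and {KitchenStation, OrderNo, Price}.
{DishID, KitchenStation} has no BCNF violation.
{KitchenStation, OrderNo, Price} has no BCNF violation.

{DishID, KitchenStation}; {KitchenStation, OrderNo, Price}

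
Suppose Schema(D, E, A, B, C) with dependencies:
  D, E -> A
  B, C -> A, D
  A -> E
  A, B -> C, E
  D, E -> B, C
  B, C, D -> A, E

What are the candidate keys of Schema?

{A, B}, {A, D}, {B, C}, {D, E}

{A, B}⁺ = {A, B, C, D, E} — all of the relation — so {A, B} is a candidate key.
{A, D}⁺ = {A, B, C, D, E} — all of the relation — so {A, D} is a candidate key.
{B, C}⁺ = {A, B, C, D, E} — all of the relation — so {B, C} is a candidate key.
{D, E}⁺ = {A, B, C, D, E} — all of the relation — so {D, E} is a candidate key.
These are minimal and exhaustive — every other superkey contains one of them.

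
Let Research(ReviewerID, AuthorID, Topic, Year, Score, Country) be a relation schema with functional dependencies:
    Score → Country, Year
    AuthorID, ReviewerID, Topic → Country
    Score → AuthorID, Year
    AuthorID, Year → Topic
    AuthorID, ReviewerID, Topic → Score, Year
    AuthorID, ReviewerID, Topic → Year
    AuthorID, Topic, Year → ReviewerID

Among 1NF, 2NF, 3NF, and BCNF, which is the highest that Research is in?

Candidate keys: {AuthorID, ReviewerID, Topic}, {AuthorID, Year}, {Score}. Prime attributes: {AuthorID, ReviewerID, Score, Topic, Year}.
The left-hand side of every FD is a superkey, so BCNF is satisfied.

BCNF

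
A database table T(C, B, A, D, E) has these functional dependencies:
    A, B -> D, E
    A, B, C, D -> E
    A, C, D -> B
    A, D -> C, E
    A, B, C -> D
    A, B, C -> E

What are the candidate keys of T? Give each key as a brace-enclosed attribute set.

{A, B}, {A, D}

Attributes never on any right-hand side: {A} — every candidate key must contain it.
{A, B} is a candidate key since {A, B}⁺ = {A, B, C, D, E} covers every attribute.
{A, D} is a candidate key since {A, D}⁺ = {A, B, C, D, E} covers every attribute.
Any other superkey properly contains one of these, so there are no further candidate keys.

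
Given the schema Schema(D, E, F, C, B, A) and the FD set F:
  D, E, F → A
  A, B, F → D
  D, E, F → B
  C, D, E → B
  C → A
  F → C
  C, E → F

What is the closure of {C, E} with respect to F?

{A, C, E, F}

Start with {C, E}.
C → A applies; add {A} → now {A, C, E}.
C, E → F applies; add {F} → now {A, C, E, F}.
No further FD applies.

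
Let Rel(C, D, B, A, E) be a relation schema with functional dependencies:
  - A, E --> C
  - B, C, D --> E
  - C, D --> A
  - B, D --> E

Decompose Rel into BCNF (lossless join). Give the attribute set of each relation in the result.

{A, B, D}; {A, C, E}; {B, D, E}

Candidate keys of the original relation: {A, B, D}, {B, C, D}.
{A, B, C, D, E}: {A, E} determines {A, C, E} here but is not a superkey — split on A, E --> C, giving {A, C, E} and {A, B, D, E}.
{A, C, E} has no BCNF violation.
{A, B, D, E}: {B, D} determines {B, D, E} here but is not a superkey — split on B, D --> E, giving {B, D, E} and {A, B, D}.
{B, D, E} has no BCNF violation.
{A, B, D} has no BCNF violation.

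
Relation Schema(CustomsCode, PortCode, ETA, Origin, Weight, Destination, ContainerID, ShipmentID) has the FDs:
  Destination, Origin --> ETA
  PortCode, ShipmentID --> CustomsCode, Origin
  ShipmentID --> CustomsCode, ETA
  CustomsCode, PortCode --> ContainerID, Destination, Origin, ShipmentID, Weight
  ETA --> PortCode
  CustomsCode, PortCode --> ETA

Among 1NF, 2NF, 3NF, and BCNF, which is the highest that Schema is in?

Candidate keys: {CustomsCode, Destination, Origin}, {CustomsCode, ETA}, {CustomsCode, PortCode}, {ShipmentID}. Prime attributes: {CustomsCode, Destination, ETA, Origin, PortCode, ShipmentID}.
For Destination, Origin --> ETA we have {Destination, Origin}⁺ = {Destination, ETA, Origin, PortCode}; {Destination, Origin} is not a superkey, so BCNF fails.
Its right-hand attributes {ETA} are all prime, as are those of every other non-superkey FD — the relation is in 3NF.

3NF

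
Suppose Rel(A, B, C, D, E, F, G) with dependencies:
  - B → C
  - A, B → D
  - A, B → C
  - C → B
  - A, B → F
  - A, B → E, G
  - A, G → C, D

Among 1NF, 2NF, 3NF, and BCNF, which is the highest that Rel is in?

3NF

Candidate keys: {A, B}, {A, C}, {A, G}. Prime attributes: {A, B, C, G}.
B → C breaks BCNF: {B}⁺ = {B, C}, so {B} is not a superkey.
But every attribute on its right side ({C}) is prime, and the same holds for every other non-superkey FD, so 3NF still holds.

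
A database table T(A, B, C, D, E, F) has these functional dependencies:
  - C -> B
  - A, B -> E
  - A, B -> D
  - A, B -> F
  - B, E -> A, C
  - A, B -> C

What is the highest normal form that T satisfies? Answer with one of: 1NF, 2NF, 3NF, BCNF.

3NF

Candidate keys: {A, B}, {A, C}, {B, E}, {C, E}. Prime attributes: {A, B, C, E}.
C -> B: {C}⁺ = {B, C}, which is not all of the attributes, so the left side is not a superkey — BCNF is violated.
Its right-hand attributes {B} are all prime, as are those of every other non-superkey FD — the relation is in 3NF.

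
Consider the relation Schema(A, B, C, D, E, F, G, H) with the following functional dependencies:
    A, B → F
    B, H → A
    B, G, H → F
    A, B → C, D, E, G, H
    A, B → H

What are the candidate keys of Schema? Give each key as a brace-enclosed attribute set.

{A, B}, {B, H}

{B} never appears on the right of any FD, so every key must include it.
{A, B}⁺ = {A, B, C, D, E, F, G, H}, which is every attribute, so {A, B} is a candidate key.
{B, H}⁺ = {A, B, C, D, E, F, G, H}, which is every attribute, so {B, H} is a candidate key.
Any other superkey properly contains one of these, so there are no further candidate keys.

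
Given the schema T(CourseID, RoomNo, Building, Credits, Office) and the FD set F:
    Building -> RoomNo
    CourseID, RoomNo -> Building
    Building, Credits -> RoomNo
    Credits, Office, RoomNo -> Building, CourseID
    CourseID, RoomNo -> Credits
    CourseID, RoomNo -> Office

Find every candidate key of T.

{Building, CourseID}, {Building, Credits, Office}, {CourseID, RoomNo}, {Credits, Office, RoomNo}

{Building, CourseID}⁺ = {Building, CourseID, Credits, Office, RoomNo} — all of the relation — so {Building, CourseID} is a candidate key.
{CourseID, RoomNo}⁺ = {Building, CourseID, Credits, Office, RoomNo} — all of the relation — so {CourseID, RoomNo} is a candidate key.
{Building, Credits, Office}⁺ = {Building, CourseID, Credits, Office, RoomNo} — all of the relation — so {Building, Credits, Office} is a candidate key.
{Credits, Office, RoomNo}⁺ = {Building, CourseID, Credits, Office, RoomNo} — all of the relation — so {Credits, Office, RoomNo} is a candidate key.
No proper subset of any of these is a key, and no other minimal superkey exists.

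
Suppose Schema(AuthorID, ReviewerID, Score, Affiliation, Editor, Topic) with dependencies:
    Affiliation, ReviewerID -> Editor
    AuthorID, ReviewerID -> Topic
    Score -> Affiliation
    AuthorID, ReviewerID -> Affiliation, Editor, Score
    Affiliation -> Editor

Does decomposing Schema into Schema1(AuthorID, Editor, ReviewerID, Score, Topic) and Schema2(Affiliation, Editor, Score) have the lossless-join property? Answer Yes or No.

Yes

Common attributes: {Editor, Score}; their closure is {Affiliation, Editor, Score}.
Since Schema2 ⊆ {Affiliation, Editor, Score}, the intersection is a superkey of Schema2; the decomposition is lossless.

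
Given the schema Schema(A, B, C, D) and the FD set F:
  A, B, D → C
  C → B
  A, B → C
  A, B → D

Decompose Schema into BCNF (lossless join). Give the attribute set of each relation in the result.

{A, C, D}; {B, C}

Candidate keys of the original relation: {A, B}, {A, C}.
In {A, B, C, D}, {C} is not a superkey ({C}⁺ restricted to this set is {B, C}), so split on C → B into {B, C} and {A, C, D}.
{B, C}: every determinant is a superkey — BCNF.
{A, C, D}: every determinant is a superkey — BCNF.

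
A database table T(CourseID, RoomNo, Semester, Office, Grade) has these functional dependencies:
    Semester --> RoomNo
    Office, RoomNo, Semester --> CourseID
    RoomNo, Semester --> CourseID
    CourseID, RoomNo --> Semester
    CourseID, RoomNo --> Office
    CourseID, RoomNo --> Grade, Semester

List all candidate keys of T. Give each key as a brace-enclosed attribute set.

Closure of {Semester} is {CourseID, Grade, Office, RoomNo, Semester}, the whole schema; {Semester} is a candidate key.
Closure of {CourseID, RoomNo} is {CourseID, Grade, Office, RoomNo, Semester}, the whole schema; {CourseID, RoomNo} is a candidate key.
These are minimal and exhaustive — every other superkey contains one of them.

{CourseID, RoomNo}, {Semester}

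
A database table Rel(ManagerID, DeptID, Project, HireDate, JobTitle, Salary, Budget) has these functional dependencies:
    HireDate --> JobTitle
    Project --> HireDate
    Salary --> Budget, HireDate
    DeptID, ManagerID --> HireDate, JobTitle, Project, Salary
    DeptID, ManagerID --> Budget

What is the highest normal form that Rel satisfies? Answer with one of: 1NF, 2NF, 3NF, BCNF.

Candidate key: {DeptID, ManagerID}. Prime attributes: {DeptID, ManagerID}.
For HireDate --> JobTitle we have {HireDate}⁺ = {HireDate, JobTitle}; {HireDate} is not a superkey, so BCNF fails.
HireDate --> JobTitle has non-prime {JobTitle} on the right and a non-superkey on the left, so 3NF fails.
No non-prime attribute depends on a proper subset of any candidate key, so 2NF holds.

2NF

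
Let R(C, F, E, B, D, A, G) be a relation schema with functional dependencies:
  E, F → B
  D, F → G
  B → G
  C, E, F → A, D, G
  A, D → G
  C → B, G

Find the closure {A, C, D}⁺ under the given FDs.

Start with {A, C, D}.
A, D → G applies; add {G} → now {A, C, D, G}.
C → B, G applies; add {B} → now {A, B, C, D, G}.
No further FD applies.

{A, B, C, D, G}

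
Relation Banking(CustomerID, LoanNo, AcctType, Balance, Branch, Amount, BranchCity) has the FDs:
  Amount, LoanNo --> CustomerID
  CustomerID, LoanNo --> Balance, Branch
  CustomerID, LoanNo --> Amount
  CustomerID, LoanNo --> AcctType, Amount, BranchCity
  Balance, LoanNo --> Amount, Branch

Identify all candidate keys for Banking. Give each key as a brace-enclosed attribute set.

{LoanNo} never appears on the right of any FD, so every key must include it.
Closure of {Amount, LoanNo} is {AcctType, Amount, Balance, Branch, BranchCity, CustomerID, LoanNo}, the whole schema; {Amount, LoanNo} is a candidate key.
Closure of {Balance, LoanNo} is {AcctType, Amount, Balance, Branch, BranchCity, CustomerID, LoanNo}, the whole schema; {Balance, LoanNo} is a candidate key.
Closure of {CustomerID, LoanNo} is {AcctType, Amount, Balance, Branch, BranchCity, CustomerID, LoanNo}, the whole schema; {CustomerID, LoanNo} is a candidate key.
These are minimal and exhaustive — every other superkey contains one of them.

{Amount, LoanNo}, {Balance, LoanNo}, {CustomerID, LoanNo}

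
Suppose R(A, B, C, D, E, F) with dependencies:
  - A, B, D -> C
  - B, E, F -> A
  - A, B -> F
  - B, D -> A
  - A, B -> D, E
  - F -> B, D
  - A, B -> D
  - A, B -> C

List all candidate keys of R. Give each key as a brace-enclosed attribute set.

{A, B}, {B, D}, {F}

{F}⁺ = {A, B, C, D, E, F}, which is every attribute, so {F} is a candidate key.
{A, B}⁺ = {A, B, C, D, E, F}, which is every attribute, so {A, B} is a candidate key.
{B, D}⁺ = {A, B, C, D, E, F}, which is every attribute, so {B, D} is a candidate key.
These are minimal and exhaustive — every other superkey contains one of them.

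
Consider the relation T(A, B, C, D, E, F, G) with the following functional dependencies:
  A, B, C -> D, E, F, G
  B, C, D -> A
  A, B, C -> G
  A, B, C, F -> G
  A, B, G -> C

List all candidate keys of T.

Attributes never on any right-hand side: {B} — every candidate key must contain it.
Closure of {A, B, C} is {A, B, C, D, E, F, G}, the whole schema; {A, B, C} is a candidate key.
Closure of {A, B, G} is {A, B, C, D, E, F, G}, the whole schema; {A, B, G} is a candidate key.
Closure of {B, C, D} is {A, B, C, D, E, F, G}, the whole schema; {B, C, D} is a candidate key.
No proper subset of any of these is a key, and no other minimal superkey exists.

{A, B, C}, {A, B, G}, {B, C, D}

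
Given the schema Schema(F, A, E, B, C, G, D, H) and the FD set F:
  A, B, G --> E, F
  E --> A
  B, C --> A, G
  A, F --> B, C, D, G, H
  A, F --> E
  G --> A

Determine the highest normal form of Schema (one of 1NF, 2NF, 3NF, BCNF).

Candidate keys: {A, F}, {B, C}, {B, G}, {E, F}, {F, G}. Prime attributes: {A, B, C, E, F, G}.
For E --> A we have {E}⁺ = {A, E}; {E} is not a superkey, so BCNF fails.
Since {A} ⊆ prime attributes and every other non-superkey FD also has a prime right side, the schema is in 3NF.

3NF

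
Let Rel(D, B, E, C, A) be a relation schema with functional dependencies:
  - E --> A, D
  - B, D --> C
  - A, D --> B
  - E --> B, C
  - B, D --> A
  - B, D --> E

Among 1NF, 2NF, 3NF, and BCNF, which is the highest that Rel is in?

BCNF

Candidate keys: {A, D}, {B, D}, {E}. Prime attributes: {A, B, D, E}.
Each dependency's left side is a superkey — BCNF holds.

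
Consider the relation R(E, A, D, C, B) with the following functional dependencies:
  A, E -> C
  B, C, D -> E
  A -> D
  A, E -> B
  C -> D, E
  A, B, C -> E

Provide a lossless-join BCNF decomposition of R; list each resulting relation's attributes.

{A, B, C}; {A, D}; {C, D, E}

Candidate keys of the original relation: {A, C}, {A, E}.
Within {A, B, C, D, E}: {B, C, D}⁺ ∩ {A, B, C, D, E} = {B, C, D, E}, not the whole set, so B, C, D -> E violates BCNF; decompose into {B, C, D, E} and {A, B, C, D}.
Within {B, C, D, E}: {C}⁺ ∩ {B, C, D, E} = {C, D, E}, not the whole set, so C -> D, E violates BCNF; decompose into {C, D, E} and {B, C}.
{C, D, E} is in BCNF.
{B, C} is in BCNF.
Within {A, B, C, D}: {A}⁺ ∩ {A, B, C, D} = {A, D}, not the whole set, so A -> D violates BCNF; decompose into {A, D} and {A, B, C}.
{A, D} is in BCNF.
{A, B, C} is in BCNF.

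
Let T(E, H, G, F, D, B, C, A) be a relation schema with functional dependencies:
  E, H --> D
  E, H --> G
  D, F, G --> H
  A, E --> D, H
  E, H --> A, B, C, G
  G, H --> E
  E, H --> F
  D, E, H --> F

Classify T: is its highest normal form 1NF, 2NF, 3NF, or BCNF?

BCNF

Candidate keys: {A, E}, {D, F, G}, {E, H}, {G, H}. Prime attributes: {A, D, E, F, G, H}.
The left-hand side of every FD is a superkey, so BCNF is satisfied.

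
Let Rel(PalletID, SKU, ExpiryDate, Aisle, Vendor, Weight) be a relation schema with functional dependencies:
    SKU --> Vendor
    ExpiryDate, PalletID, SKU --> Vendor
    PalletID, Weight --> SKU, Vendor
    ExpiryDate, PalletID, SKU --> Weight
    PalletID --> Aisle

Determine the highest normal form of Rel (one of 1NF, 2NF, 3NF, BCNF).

Candidate keys: {ExpiryDate, PalletID, SKU}, {ExpiryDate, PalletID, Weight}. Prime attributes: {ExpiryDate, PalletID, SKU, Weight}.
SKU --> Vendor: {SKU}⁺ = {SKU, Vendor}, which is not all of the attributes, so the left side is not a superkey — BCNF is violated.
SKU --> Vendor determines the non-prime attribute {Vendor} from a non-superkey — 3NF is violated.
{PalletID} is a proper subset of the key {ExpiryDate, PalletID, SKU}, and {PalletID}⁺ contains the non-prime attribute {Aisle} — a partial dependency, so 2NF is violated.

1NF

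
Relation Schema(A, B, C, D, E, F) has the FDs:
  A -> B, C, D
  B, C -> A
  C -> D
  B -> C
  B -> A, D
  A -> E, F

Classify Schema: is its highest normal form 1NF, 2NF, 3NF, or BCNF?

Candidate keys: {A}, {B}. Prime attributes: {A, B}.
C -> D: {C}⁺ = {C, D}, which is not all of the attributes, so the left side is not a superkey — BCNF is violated.
C -> D determines the non-prime attribute {D} from a non-superkey — 3NF is violated.
Every candidate key is a single attribute, so no partial dependency is possible; 2NF holds.

2NF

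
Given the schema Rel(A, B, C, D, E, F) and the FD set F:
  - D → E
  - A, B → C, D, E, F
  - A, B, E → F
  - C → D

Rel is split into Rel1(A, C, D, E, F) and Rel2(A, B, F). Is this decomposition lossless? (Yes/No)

Rel1 ∩ Rel2 = {A, F}; its closure under F is {A, F}.
Rel1 ⊄ {A, F} and Rel2 ⊄ {A, F}, so the split is lossy.

No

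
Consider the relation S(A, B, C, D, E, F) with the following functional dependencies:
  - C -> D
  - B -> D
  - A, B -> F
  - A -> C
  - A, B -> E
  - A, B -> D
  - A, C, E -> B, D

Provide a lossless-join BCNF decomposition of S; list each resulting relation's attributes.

Candidate keys of the original relation: {A, B}, {A, E}.
Within {A, B, C, D, E, F}: {C}⁺ ∩ {A, B, C, D, E, F} = {C, D}, not the whole set, so C -> D violates BCNF; decompose into {C, D} and {A, B, C, E, F}.
{C, D}: every determinant is a superkey — BCNF.
Within {A, B, C, E, F}: {A}⁺ ∩ {A, B, C, E, F} = {A, C}, not the whole set, so A -> C violates BCNF; decompose into {A, C} and {A, B, E, F}.
{A, C}: every determinant is a superkey — BCNF.
{A, B, E, F}: every determinant is a superkey — BCNF.

{A, B, E, F}; {A, C}; {C, D}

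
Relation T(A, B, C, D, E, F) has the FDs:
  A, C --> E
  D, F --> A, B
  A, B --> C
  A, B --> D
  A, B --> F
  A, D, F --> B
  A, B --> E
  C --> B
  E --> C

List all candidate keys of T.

{A, B}⁺ = {A, B, C, D, E, F} — all of the relation — so {A, B} is a candidate key.
{A, C}⁺ = {A, B, C, D, E, F} — all of the relation — so {A, C} is a candidate key.
{A, E}⁺ = {A, B, C, D, E, F} — all of the relation — so {A, E} is a candidate key.
{D, F}⁺ = {A, B, C, D, E, F} — all of the relation — so {D, F} is a candidate key.
Any other superkey properly contains one of these, so there are no further candidate keys.

{A, B}, {A, C}, {A, E}, {D, F}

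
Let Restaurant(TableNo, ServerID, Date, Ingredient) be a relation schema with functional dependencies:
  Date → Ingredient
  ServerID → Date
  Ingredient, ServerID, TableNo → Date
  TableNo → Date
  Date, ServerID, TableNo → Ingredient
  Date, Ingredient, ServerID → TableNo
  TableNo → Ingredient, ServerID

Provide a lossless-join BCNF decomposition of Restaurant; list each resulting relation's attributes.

{Date, Ingredient}; {Date, ServerID, TableNo}

Candidate keys of the original relation: {ServerID}, {TableNo}.
Within {Date, Ingredient, ServerID, TableNo}: {Date}⁺ ∩ {Date, Ingredient, ServerID, TableNo} = {Date, Ingredient}, not the whole set, so Date → Ingredient violates BCNF; decompose into {Date, Ingredient} and {Date, ServerID, TableNo}.
{Date, Ingredient} is in BCNF.
{Date, ServerID, TableNo} is in BCNF.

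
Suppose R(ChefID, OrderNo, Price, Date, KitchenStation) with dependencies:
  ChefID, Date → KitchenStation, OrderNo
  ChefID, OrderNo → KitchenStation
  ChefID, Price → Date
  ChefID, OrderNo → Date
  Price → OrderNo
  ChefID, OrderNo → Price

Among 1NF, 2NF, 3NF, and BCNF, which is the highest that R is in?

3NF

Candidate keys: {ChefID, Date}, {ChefID, OrderNo}, {ChefID, Price}. Prime attributes: {ChefID, Date, OrderNo, Price}.
For Price → OrderNo we have {Price}⁺ = {OrderNo, Price}; {Price} is not a superkey, so BCNF fails.
Since {OrderNo} ⊆ prime attributes and every other non-superkey FD also has a prime right side, the schema is in 3NF.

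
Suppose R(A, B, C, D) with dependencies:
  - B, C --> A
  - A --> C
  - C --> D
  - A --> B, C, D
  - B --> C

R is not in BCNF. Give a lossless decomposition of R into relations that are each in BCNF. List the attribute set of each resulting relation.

{A, B, C}; {C, D}

Candidate keys of the original relation: {A}, {B}.
{A, B, C, D}: {C} determines {C, D} here but is not a superkey — split on C --> D, giving {C, D} and {A, B, C}.
{C, D}: every determinant is a superkey — BCNF.
{A, B, C}: every determinant is a superkey — BCNF.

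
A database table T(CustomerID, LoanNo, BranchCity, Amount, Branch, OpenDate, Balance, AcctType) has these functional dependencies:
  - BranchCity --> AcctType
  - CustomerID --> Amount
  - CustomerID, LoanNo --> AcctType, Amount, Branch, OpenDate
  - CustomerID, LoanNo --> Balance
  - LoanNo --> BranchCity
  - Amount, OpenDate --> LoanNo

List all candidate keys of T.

{CustomerID, LoanNo}, {CustomerID, OpenDate}

No FD produces {CustomerID}, so it must be in every candidate key.
{CustomerID, LoanNo}⁺ = {AcctType, Amount, Balance, Branch, BranchCity, CustomerID, LoanNo, OpenDate}, which is every attribute, so {CustomerID, LoanNo} is a candidate key.
{CustomerID, OpenDate}⁺ = {AcctType, Amount, Balance, Branch, BranchCity, CustomerID, LoanNo, OpenDate}, which is every attribute, so {CustomerID, OpenDate} is a candidate key.
No proper subset of any of these is a key, and no other minimal superkey exists.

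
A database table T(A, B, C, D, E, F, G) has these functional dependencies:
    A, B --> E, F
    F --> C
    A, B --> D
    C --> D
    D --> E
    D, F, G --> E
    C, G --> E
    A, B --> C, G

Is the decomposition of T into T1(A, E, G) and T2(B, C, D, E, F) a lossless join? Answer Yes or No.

No

The shared attributes are {E} and {E}⁺ = {E}.
The closure covers neither T1 nor T2 entirely; the join is not lossless.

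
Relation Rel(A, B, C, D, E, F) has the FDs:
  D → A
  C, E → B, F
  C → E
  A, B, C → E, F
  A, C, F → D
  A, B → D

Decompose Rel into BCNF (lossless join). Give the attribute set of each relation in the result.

Candidate keys of the original relation: {A, C}, {C, D}.
{A, B, C, D, E, F}: {D} determines {A, D} here but is not a superkey — split on D → A, giving {A, D} and {B, C, D, E, F}.
{A, D} is in BCNF.
{B, C, D, E, F}: {C, E} determines {B, C, E, F} here but is not a superkey — split on C, E → B, F, giving {B, C, E, F} and {C, D, E}.
{B, C, E, F} is in BCNF.
{C, D, E}: {C} determines {C, E} here but is not a superkey — split on C → E, giving {C, E} and {C, D}.
{C, E} is in BCNF.
{C, D} is in BCNF.

{A, D}; {B, C, E, F}; {C, D}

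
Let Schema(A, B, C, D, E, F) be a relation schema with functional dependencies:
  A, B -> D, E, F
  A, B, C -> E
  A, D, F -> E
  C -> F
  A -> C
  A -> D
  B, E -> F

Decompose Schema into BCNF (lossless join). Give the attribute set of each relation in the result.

Candidate key of the original relation: {A, B}.
Within {A, B, C, D, E, F}: {A, D, F}⁺ ∩ {A, B, C, D, E, F} = {A, C, D, E, F}, not the whole set, so A, D, F -> C, E violates BCNF; decompose into {A, C, D, E, F} and {A, B, D, F}.
Within {A, C, D, E, F}: {C}⁺ ∩ {A, C, D, E, F} = {C, F}, not the whole set, so C -> F violates BCNF; decompose into {C, F} and {A, C, D, E}.
{C, F} has no BCNF violation.
{A, C, D, E} has no BCNF violation.
Within {A, B, D, F}: {A}⁺ ∩ {A, B, D, F} = {A, D, F}, not the whole set, so A -> D, F violates BCNF; decompose into {A, D, F} and {A, B}.
{A, D, F} has no BCNF violation.
{A, B} has no BCNF violation.

{A, B}; {A, C, D, E}; {A, D, F}; {C, F}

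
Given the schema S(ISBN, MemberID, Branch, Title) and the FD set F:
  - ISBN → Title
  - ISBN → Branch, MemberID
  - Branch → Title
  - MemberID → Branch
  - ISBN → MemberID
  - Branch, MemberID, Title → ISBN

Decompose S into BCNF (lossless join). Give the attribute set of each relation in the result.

Candidate keys of the original relation: {ISBN}, {MemberID}.
In {Branch, ISBN, MemberID, Title}, {Branch} is not a superkey ({Branch}⁺ restricted to this set is {Branch, Title}), so split on Branch → Title into {Branch, Title} and {Branch, ISBN, MemberID}.
{Branch, Title} is in BCNF.
{Branch, ISBN, MemberID} is in BCNF.

{Branch, ISBN, MemberID}; {Branch, Title}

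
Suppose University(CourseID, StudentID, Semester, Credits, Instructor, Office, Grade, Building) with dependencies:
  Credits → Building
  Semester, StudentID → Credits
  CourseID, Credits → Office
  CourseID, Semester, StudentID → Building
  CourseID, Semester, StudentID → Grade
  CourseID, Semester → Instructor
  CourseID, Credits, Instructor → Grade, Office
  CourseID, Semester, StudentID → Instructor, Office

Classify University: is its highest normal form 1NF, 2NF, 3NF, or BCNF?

1NF

Candidate key: {CourseID, Semester, StudentID}. Prime attributes: {CourseID, Semester, StudentID}.
For Credits → Building we have {Credits}⁺ = {Building, Credits}; {Credits} is not a superkey, so BCNF fails.
Credits → Building has non-prime {Building} on the right and a non-superkey on the left, so 3NF fails.
Since {CourseID, Semester} ⊂ {CourseID, Semester, StudentID} and {CourseID, Semester}⁺ ⊇ {Instructor} with {Instructor} non-prime, there is a partial dependency; 2NF fails.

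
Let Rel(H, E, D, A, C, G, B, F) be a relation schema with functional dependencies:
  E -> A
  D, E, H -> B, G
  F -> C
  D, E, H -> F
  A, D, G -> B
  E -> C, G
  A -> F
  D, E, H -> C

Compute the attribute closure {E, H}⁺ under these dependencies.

{A, C, E, F, G, H}

Start with {E, H}.
E -> A applies; add {A} → now {A, E, H}.
E -> C, G applies; add {C, G} → now {A, C, E, G, H}.
A -> F applies; add {F} → now {A, C, E, F, G, H}.
No further FD applies.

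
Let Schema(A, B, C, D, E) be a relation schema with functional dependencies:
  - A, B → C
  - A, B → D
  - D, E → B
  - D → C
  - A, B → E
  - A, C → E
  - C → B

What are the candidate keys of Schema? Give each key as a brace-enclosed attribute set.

{A, B}, {A, C}, {A, D}

No FD produces {A}, so it must be in every candidate key.
{A, B} is a candidate key since {A, B}⁺ = {A, B, C, D, E} covers every attribute.
{A, C} is a candidate key since {A, C}⁺ = {A, B, C, D, E} covers every attribute.
{A, D} is a candidate key since {A, D}⁺ = {A, B, C, D, E} covers every attribute.
Any other superkey properly contains one of these, so there are no further candidate keys.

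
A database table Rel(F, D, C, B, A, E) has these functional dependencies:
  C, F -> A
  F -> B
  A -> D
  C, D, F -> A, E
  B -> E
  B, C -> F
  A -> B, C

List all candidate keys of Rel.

{A}, {B, C}, {C, F}

{A}⁺ = {A, B, C, D, E, F} — all of the relation — so {A} is a candidate key.
{B, C}⁺ = {A, B, C, D, E, F} — all of the relation — so {B, C} is a candidate key.
{C, F}⁺ = {A, B, C, D, E, F} — all of the relation — so {C, F} is a candidate key.
Any other superkey properly contains one of these, so there are no further candidate keys.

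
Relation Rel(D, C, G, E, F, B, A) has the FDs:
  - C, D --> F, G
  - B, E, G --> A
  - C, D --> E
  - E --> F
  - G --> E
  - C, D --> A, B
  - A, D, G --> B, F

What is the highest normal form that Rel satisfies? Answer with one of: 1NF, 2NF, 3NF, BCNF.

Candidate key: {C, D}. Prime attributes: {C, D}.
B, E, G --> A breaks BCNF: {B, E, G}⁺ = {A, B, E, F, G}, so {B, E, G} is not a superkey.
B, E, G --> A determines the non-prime attribute {A} from a non-superkey — 3NF is violated.
Checking every proper subset of each key, none determines a non-prime attribute — 2NF is satisfied.

2NF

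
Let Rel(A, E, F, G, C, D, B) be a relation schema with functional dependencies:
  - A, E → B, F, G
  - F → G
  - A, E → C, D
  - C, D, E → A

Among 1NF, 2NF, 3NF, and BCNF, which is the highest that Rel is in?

Candidate keys: {A, E}, {C, D, E}. Prime attributes: {A, C, D, E}.
F → G breaks BCNF: {F}⁺ = {F, G}, so {F} is not a superkey.
Because {G} is non-prime and the left side of F → G is not a superkey, the relation is not in 3NF.
No proper subset of a key has a non-prime attribute in its closure, so there is no partial dependency; 2NF holds.

2NF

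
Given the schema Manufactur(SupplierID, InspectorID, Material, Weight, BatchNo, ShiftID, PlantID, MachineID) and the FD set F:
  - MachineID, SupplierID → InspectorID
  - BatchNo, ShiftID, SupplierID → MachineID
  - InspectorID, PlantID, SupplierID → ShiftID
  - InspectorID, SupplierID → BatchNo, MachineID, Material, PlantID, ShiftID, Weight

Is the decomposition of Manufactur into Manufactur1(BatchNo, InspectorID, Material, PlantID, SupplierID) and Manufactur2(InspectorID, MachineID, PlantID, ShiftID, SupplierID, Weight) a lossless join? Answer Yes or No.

Yes

The shared attributes are {InspectorID, PlantID, SupplierID} and {InspectorID, PlantID, SupplierID}⁺ = {BatchNo, InspectorID, MachineID, Material, PlantID, ShiftID, SupplierID, Weight}.
Manufactur1 is contained in that closure, so Manufactur1 ∩ Manufactur2 → Manufactur1 holds and the join is lossless.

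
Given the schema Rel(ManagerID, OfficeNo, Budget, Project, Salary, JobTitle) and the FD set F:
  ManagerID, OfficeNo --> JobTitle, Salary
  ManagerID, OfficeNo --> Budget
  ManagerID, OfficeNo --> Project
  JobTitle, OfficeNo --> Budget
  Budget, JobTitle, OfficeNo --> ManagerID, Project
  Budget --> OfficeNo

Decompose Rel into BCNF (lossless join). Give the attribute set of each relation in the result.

Candidate keys of the original relation: {Budget, JobTitle}, {Budget, ManagerID}, {JobTitle, OfficeNo}, {ManagerID, OfficeNo}.
{Budget, JobTitle, ManagerID, OfficeNo, Project, Salary}: {Budget} determines {Budget, OfficeNo} here but is not a superkey — split on Budget --> OfficeNo, giving {Budget, OfficeNo} and {Budget, JobTitle, ManagerID, Project, Salary}.
{Budget, OfficeNo} is in BCNF.
{Budget, JobTitle, ManagerID, Project, Salary} is in BCNF.

{Budget, JobTitle, ManagerID, Project, Salary}; {Budget, OfficeNo}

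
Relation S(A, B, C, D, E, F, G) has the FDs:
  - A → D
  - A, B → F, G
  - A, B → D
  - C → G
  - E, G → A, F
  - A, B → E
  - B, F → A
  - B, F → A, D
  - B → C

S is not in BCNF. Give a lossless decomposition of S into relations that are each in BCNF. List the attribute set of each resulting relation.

Candidate keys of the original relation: {A, B}, {B, E}, {B, F}.
{A, B, C, D, E, F, G}: {A} determines {A, D} here but is not a superkey — split on A → D, giving {A, D} and {A, B, C, E, F, G}.
{A, D} is in BCNF.
{A, B, C, E, F, G}: {C} determines {C, G} here but is not a superkey — split on C → G, giving {C, G} and {A, B, C, E, F}.
{C, G} is in BCNF.
{A, B, C, E, F}: {B} determines {B, C} here but is not a superkey — split on B → C, giving {B, C} and {A, B, E, F}.
{B, C} is in BCNF.
{A, B, E, F} is in BCNF.

{A, B, E, F}; {A, D}; {B, C}; {C, G}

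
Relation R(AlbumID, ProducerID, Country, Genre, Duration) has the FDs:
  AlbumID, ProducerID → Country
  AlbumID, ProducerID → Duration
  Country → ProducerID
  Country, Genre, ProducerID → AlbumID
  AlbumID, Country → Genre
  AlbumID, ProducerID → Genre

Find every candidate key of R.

{AlbumID, Country}⁺ = {AlbumID, Country, Duration, Genre, ProducerID}, which is every attribute, so {AlbumID, Country} is a candidate key.
{AlbumID, ProducerID}⁺ = {AlbumID, Country, Duration, Genre, ProducerID}, which is every attribute, so {AlbumID, ProducerID} is a candidate key.
{Country, Genre}⁺ = {AlbumID, Country, Duration, Genre, ProducerID}, which is every attribute, so {Country, Genre} is a candidate key.
No proper subset of any of these is a key, and no other minimal superkey exists.

{AlbumID, Country}, {AlbumID, ProducerID}, {Country, Genre}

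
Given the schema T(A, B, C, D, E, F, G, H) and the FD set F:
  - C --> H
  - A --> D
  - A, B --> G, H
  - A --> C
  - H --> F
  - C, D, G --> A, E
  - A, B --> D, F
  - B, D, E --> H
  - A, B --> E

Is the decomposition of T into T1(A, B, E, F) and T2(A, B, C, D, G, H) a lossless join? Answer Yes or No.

Yes

The shared attributes are {A, B} and {A, B}⁺ = {A, B, C, D, E, F, G, H}.
T1 is contained in that closure, so T1 ∩ T2 --> T1 holds and the join is lossless.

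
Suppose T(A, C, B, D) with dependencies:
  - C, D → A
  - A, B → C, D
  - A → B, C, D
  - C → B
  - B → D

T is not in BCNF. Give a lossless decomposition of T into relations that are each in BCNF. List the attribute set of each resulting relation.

{A, B, C}; {B, D}

Candidate keys of the original relation: {A}, {C}.
In {A, B, C, D}, {B} is not a superkey ({B}⁺ restricted to this set is {B, D}), so split on B → D into {B, D} and {A, B, C}.
{B, D} is in BCNF.
{A, B, C} is in BCNF.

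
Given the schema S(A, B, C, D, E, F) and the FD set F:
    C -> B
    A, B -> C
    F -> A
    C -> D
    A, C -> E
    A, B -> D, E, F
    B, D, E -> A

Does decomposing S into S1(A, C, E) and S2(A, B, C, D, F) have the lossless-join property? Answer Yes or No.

Common attributes: {A, C}; their closure is {A, B, C, D, E, F}.
S1 is contained in that closure, so S1 ∩ S2 -> S1 holds and the join is lossless.

Yes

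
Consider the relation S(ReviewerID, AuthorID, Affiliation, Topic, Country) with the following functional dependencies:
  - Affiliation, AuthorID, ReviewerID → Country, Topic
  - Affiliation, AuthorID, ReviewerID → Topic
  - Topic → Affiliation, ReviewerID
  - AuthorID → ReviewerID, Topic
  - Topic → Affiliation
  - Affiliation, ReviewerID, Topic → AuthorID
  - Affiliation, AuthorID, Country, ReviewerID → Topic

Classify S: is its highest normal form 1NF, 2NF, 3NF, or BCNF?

Candidate keys: {AuthorID}, {Topic}. Prime attributes: {AuthorID, Topic}.
Each dependency's left side is a superkey — BCNF holds.

BCNF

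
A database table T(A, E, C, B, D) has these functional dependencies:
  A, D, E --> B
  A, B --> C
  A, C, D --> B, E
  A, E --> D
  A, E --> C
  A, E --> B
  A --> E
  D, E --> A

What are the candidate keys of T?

{A}, {D, E}

Closure of {A} is {A, B, C, D, E}, the whole schema; {A} is a candidate key.
Closure of {D, E} is {A, B, C, D, E}, the whole schema; {D, E} is a candidate key.
Any other superkey properly contains one of these, so there are no further candidate keys.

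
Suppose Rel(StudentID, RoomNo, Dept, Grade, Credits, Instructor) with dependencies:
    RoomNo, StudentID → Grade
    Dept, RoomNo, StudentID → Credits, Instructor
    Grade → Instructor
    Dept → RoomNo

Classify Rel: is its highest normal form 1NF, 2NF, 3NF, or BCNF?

Candidate key: {Dept, StudentID}. Prime attributes: {Dept, StudentID}.
RoomNo, StudentID → Grade breaks BCNF: {RoomNo, StudentID}⁺ = {Grade, Instructor, RoomNo, StudentID}, so {RoomNo, StudentID} is not a superkey.
Because {Grade} is non-prime and the left side of RoomNo, StudentID → Grade is not a superkey, the relation is not in 3NF.
The proper key subset {Dept} of {Dept, StudentID} determines non-prime {RoomNo}, so the relation is not even in 2NF.

1NF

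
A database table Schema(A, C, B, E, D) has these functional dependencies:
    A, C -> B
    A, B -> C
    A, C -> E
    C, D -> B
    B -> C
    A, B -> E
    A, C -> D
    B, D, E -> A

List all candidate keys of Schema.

{A, B}, {A, C}, {B, D, E}, {C, D, E}

{A, B}⁺ = {A, B, C, D, E}, which is every attribute, so {A, B} is a candidate key.
{A, C}⁺ = {A, B, C, D, E}, which is every attribute, so {A, C} is a candidate key.
{B, D, E}⁺ = {A, B, C, D, E}, which is every attribute, so {B, D, E} is a candidate key.
{C, D, E}⁺ = {A, B, C, D, E}, which is every attribute, so {C, D, E} is a candidate key.
No proper subset of any of these is a key, and no other minimal superkey exists.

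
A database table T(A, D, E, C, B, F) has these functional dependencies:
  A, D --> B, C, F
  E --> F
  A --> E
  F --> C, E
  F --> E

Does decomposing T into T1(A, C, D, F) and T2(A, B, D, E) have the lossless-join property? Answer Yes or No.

Common attributes: {A, D}; their closure is {A, B, C, D, E, F}.
This includes all of T1, so the common attributes are a superkey of T1 — the join is lossless.

Yes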